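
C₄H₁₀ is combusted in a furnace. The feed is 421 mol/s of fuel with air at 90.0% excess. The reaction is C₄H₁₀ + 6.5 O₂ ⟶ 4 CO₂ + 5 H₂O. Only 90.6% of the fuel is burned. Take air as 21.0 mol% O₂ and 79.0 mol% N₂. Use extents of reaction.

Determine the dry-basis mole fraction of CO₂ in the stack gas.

Stoichiometric O₂ = 6.5 × 421 = 2736 mol/s; O₂ fed = 2736 × 1.900 = 5199 mol/s.
N₂ fed = 5199 × 79/21 = 19560 mol/s.
Fuel reacted = 0.906 × 421 → ξ = 381.4 mol/s.
Outlet (n = n₀ + ν ξ):
  C₄H₁₀: 421 − 1(381.4) = 39.57
  O₂: 5199 − 6.5(381.4) = 2720
  N₂: 19560 (inert)
  CO₂: 0 + 4(381.4) = 1526
  H₂O: 0 + 5(381.4) = 1907
Dry total = 23840 mol/s; y_CO₂ (dry) = 1526 / 23840 = 0.06398.

0.064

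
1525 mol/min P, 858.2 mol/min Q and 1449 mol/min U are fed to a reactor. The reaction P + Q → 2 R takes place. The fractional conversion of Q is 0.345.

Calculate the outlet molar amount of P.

1230 mol/min

Q reacted = 0.345 × 858.2 = 296.1 mol/min; ν_Q = −1, so ξ = 296.1/1 = 296.1 mol/min.
Outlet amounts (n = n₀ + ν ξ):
  P: 1525 − 1(296.1) = 1229
  Q: 858.2 − 1(296.1) = 562.1
  R: 0 + 2(296.1) = 592.2
  U: 1449 (inert)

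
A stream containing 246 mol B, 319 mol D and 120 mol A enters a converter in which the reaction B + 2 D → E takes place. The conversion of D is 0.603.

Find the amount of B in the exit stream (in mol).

150 mol

D reacted = 0.603 × 319 = 192.4 mol; ν_D = −2, so ξ = 192.4/2 = 96.18 mol.
Outlet amounts (n = n₀ + ν ξ):
  B: 246 − 1(96.18) = 149.8
  D: 319 − 2(96.18) = 126.6
  E: 0 + 1(96.18) = 96.18
  A: 120 (inert)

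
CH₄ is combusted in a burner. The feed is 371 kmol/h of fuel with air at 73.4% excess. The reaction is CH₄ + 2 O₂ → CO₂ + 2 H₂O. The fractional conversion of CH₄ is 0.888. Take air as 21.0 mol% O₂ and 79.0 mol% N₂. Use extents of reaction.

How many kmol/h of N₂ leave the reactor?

Stoichiometric O₂ = 2 × 371 = 742 kmol/h; O₂ fed = 742 × 1.734 = 1287 kmol/h.
N₂ fed = 1287 × 79/21 = 4840 kmol/h.
Fuel reacted = 0.888 × 371 → ξ = 329.4 kmol/h.
Outlet (n = n₀ + ν ξ):
  CH₄: 371 − 1(329.4) = 41.55
  O₂: 1287 − 2(329.4) = 627.7
  N₂: 4840 (inert)
  CO₂: 0 + 1(329.4) = 329.4
  H₂O: 0 + 2(329.4) = 658.9

4840 kmol/h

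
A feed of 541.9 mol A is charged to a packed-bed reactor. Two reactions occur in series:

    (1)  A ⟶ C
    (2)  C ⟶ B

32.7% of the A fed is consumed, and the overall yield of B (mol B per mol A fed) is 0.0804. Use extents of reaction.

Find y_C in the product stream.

0.247

Conversion of A: A consumed = 1ξ₁ = 0.327 × 541.9 → ξ₁ = 177.2 mol.
Yield of B: 1ξ₂ / 541.9 = 0.0804 → ξ₂ = 43.57 mol.
Outlet amounts (n = n₀ + Σ ν·ξ):
  A: 541.9 − 1(177.2) = 364.7
  C: 0 + 1(177.2) − 1(43.57) = 133.6
  B: 0 + 1(43.57) = 43.57
Total out = 541.9 mol; y_C = 133.6 / 541.9 = 0.2466.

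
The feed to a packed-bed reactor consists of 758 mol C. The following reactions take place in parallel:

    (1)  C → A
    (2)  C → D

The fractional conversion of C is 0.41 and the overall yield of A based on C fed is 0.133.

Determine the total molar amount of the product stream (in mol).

758 mol

Yield of A: 1ξ₁ / 758 = 0.133 → ξ₁ = 100.8 mol.
Conversion of C: 1ξ₁ + 1ξ₂ = 0.41 × 758 = 310.8 → ξ₂ = 210 mol.
Outlet amounts (n = n₀ + Σ ν·ξ):
  C: 758 − 1(100.8) − 1(210) = 447.2
  A: 0 + 1(100.8) = 100.8
  D: 0 + 1(210) = 210
Total out = 447.2 + 100.8 + 210 = 758 mol.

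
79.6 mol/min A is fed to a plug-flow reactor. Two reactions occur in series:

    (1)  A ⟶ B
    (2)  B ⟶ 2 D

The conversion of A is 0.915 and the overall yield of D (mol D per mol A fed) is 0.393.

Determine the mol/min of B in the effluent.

57.2 mol/min

Conversion of A: A consumed = 1ξ₁ = 0.915 × 79.6 → ξ₁ = 72.83 mol/min.
Yield of D: 2ξ₂ / 79.6 = 0.393 → ξ₂ = 15.64 mol/min.
Outlet amounts (n = n₀ + Σ ν·ξ):
  A: 79.6 − 1(72.83) = 6.766
  B: 0 + 1(72.83) − 1(15.64) = 57.19
  D: 0 + 2(15.64) = 31.28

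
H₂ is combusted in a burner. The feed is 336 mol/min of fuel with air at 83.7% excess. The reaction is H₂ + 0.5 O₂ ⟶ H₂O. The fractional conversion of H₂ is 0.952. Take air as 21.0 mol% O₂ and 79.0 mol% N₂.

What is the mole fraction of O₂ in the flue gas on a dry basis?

0.112

Stoichiometric O₂ = 0.5 × 336 = 168 mol/min; O₂ fed = 168 × 1.837 = 308.6 mol/min.
N₂ fed = 308.6 × 79/21 = 1161 mol/min.
Fuel reacted = 0.952 × 336 → ξ = 319.9 mol/min.
Outlet (n = n₀ + ν ξ):
  H₂: 336 − 1(319.9) = 16.13
  O₂: 308.6 − 0.5(319.9) = 148.7
  N₂: 1161 (inert)
  H₂O: 0 + 1(319.9) = 319.9
Dry total = 1326 mol/min; y_O₂ (dry) = 148.7 / 1326 = 0.1121.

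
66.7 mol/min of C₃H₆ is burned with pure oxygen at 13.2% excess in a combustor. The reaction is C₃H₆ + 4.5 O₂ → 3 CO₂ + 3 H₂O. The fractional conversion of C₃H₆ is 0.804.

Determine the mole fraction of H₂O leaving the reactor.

0.371

Stoichiometric O₂ = 4.5 × 66.7 = 300.2 mol/min; O₂ fed = 300.2 × 1.132 = 339.8 mol/min.
Fuel reacted = 0.804 × 66.7 → ξ = 53.63 mol/min.
Outlet (n = n₀ + ν ξ):
  C₃H₆: 66.7 − 1(53.63) = 13.07
  O₂: 339.8 − 4.5(53.63) = 98.45
  CO₂: 0 + 3(53.63) = 160.9
  H₂O: 0 + 3(53.63) = 160.9
Total out = 433.3 mol/min; y_H₂O = 160.9 / 433.3 = 0.3713.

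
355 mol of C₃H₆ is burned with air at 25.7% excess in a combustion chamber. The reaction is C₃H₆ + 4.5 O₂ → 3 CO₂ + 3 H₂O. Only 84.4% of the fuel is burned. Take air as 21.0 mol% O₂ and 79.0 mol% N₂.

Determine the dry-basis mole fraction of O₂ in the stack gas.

Stoichiometric O₂ = 4.5 × 355 = 1598 mol; O₂ fed = 1598 × 1.257 = 2008 mol.
N₂ fed = 2008 × 79/21 = 7554 mol.
Fuel reacted = 0.844 × 355 → ξ = 299.6 mol.
Outlet (n = n₀ + ν ξ):
  C₃H₆: 355 − 1(299.6) = 55.38
  O₂: 2008 − 4.5(299.6) = 659.8
  N₂: 7554 (inert)
  CO₂: 0 + 3(299.6) = 898.9
  H₂O: 0 + 3(299.6) = 898.9
Dry total = 9168 mol; y_O₂ (dry) = 659.8 / 9168 = 0.07196.

0.072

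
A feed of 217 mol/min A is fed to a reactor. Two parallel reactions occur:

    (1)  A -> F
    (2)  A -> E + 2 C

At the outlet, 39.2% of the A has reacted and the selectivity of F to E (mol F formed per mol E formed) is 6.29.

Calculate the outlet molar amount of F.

Conversion of A: A consumed = 0.392 × 217 = 85.06 mol/min = 1ξ₁ + 1ξ₂.
Selectivity: 1ξ₁ / (1ξ₂) = 6.29 → ξ₁ = 6.29 ξ₂.
Substitute: (1·6.29 + 1) ξ₂ = 85.06 → ξ₂ = 11.67 mol/min, ξ₁ = 73.4 mol/min.
Outlet amounts (n = n₀ + Σ ν·ξ):
  A: 217 − 1(73.4) − 1(11.67) = 131.9
  F: 0 + 1(73.4) = 73.4
  E: 0 + 1(11.67) = 11.67
  C: 0 + 2(11.67) = 23.34

73.4 mol/min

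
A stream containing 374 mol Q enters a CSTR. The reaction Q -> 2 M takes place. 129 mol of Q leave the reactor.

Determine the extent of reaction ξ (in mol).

ξ = 245 mol

For Q: n = n₀ − 1ξ → 129 = 374 − 1ξ, giving ξ = 245 mol.
Outlet amounts (n = n₀ + ν ξ):
  Q: 374 − 1(245) = 129
  M: 0 + 2(245) = 490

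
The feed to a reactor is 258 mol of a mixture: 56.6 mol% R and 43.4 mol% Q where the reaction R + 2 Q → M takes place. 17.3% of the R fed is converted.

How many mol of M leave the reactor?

25.3 mol

R reacted = 0.173 × 146 = 25.26 mol; ν_R = −1, so ξ = 25.26/1 = 25.26 mol.
Outlet amounts (n = n₀ + ν ξ):
  R: 146 − 1(25.26) = 120.8
  Q: 112 − 2(25.26) = 61.45
  M: 0 + 1(25.26) = 25.26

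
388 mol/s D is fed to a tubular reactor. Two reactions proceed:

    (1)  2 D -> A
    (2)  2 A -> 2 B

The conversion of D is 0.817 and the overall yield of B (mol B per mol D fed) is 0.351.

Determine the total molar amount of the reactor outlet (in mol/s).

Conversion of D: D consumed = 2ξ₁ = 0.817 × 388 → ξ₁ = 158.5 mol/s.
Yield of B: 2ξ₂ / 388 = 0.351 → ξ₂ = 68.09 mol/s.
Outlet amounts (n = n₀ + Σ ν·ξ):
  D: 388 − 2(158.5) = 71
  A: 0 + 1(158.5) − 2(68.09) = 22.31
  B: 0 + 2(68.09) = 136.2
Total out = 71 + 22.31 + 136.2 = 229.5 mol/s.

230 mol/s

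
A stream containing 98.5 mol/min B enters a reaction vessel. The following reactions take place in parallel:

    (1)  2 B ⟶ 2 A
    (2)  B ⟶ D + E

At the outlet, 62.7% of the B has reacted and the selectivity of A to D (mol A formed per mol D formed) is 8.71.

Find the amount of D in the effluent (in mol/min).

Conversion of B: B consumed = 0.627 × 98.5 = 61.76 mol/min = 2ξ₁ + 1ξ₂.
Selectivity: 2ξ₁ / (1ξ₂) = 8.71 → ξ₁ = 4.355 ξ₂.
Substitute: (2·4.355 + 1) ξ₂ = 61.76 → ξ₂ = 6.36 mol/min, ξ₁ = 27.7 mol/min.
Outlet amounts (n = n₀ + Σ ν·ξ):
  B: 98.5 − 2(27.7) − 1(6.36) = 36.74
  A: 0 + 2(27.7) = 55.4
  D: 0 + 1(6.36) = 6.36
  E: 0 + 1(6.36) = 6.36

6.36 mol/min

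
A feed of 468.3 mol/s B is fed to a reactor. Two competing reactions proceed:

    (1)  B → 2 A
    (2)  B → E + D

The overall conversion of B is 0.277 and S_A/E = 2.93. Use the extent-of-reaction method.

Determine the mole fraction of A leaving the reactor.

Conversion of B: B consumed = 0.277 × 468.3 = 129.7 mol/s = 1ξ₁ + 1ξ₂.
Selectivity: 2ξ₁ / (1ξ₂) = 2.93 → ξ₁ = 1.465 ξ₂.
Substitute: (1·1.465 + 1) ξ₂ = 129.7 → ξ₂ = 52.62 mol/s, ξ₁ = 77.09 mol/s.
Outlet amounts (n = n₀ + Σ ν·ξ):
  B: 468.3 − 1(77.09) − 1(52.62) = 338.6
  A: 0 + 2(77.09) = 154.2
  E: 0 + 1(52.62) = 52.62
  D: 0 + 1(52.62) = 52.62
Total out = 598 mol/s; y_A = 154.2 / 598 = 0.2578.

0.258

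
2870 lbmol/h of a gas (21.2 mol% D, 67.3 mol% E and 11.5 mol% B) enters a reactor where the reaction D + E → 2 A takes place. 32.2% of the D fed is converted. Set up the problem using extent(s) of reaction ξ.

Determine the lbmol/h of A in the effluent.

D reacted = 0.322 × 608.4 = 195.9 lbmol/h; ν_D = −1, so ξ = 195.9/1 = 195.9 lbmol/h.
Outlet amounts (n = n₀ + ν ξ):
  D: 608.4 − 1(195.9) = 412.5
  E: 1932 − 1(195.9) = 1736
  A: 0 + 2(195.9) = 391.8
  B: 330.1 (inert)

392 lbmol/h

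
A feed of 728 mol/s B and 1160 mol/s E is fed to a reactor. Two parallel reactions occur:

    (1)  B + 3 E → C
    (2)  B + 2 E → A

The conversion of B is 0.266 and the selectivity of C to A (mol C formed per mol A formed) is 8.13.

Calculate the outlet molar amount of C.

172 mol/s

Conversion of B: B consumed = 0.266 × 728 = 193.6 mol/s = 1ξ₁ + 1ξ₂.
Selectivity: 1ξ₁ / (1ξ₂) = 8.13 → ξ₁ = 8.13 ξ₂.
Substitute: (1·8.13 + 1) ξ₂ = 193.6 → ξ₂ = 21.21 mol/s, ξ₁ = 172.4 mol/s.
Outlet amounts (n = n₀ + Σ ν·ξ):
  B: 728 − 1(172.4) − 1(21.21) = 534.4
  E: 1160 − 3(172.4) − 2(21.21) = 600.3
  C: 0 + 1(172.4) = 172.4
  A: 0 + 1(21.21) = 21.21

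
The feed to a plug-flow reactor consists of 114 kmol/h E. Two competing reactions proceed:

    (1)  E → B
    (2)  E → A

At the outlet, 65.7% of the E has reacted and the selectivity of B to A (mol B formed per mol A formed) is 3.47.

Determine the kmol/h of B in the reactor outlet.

58.1 kmol/h

Conversion of E: E consumed = 0.657 × 114 = 74.9 kmol/h = 1ξ₁ + 1ξ₂.
Selectivity: 1ξ₁ / (1ξ₂) = 3.47 → ξ₁ = 3.47 ξ₂.
Substitute: (1·3.47 + 1) ξ₂ = 74.9 → ξ₂ = 16.76 kmol/h, ξ₁ = 58.14 kmol/h.
Outlet amounts (n = n₀ + Σ ν·ξ):
  E: 114 − 1(58.14) − 1(16.76) = 39.1
  B: 0 + 1(58.14) = 58.14
  A: 0 + 1(16.76) = 16.76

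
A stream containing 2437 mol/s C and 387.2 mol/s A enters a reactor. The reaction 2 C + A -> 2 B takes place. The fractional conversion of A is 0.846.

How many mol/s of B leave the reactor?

655 mol/s

A reacted = 0.846 × 387.2 = 327.6 mol/s; ν_A = −1, so ξ = 327.6/1 = 327.6 mol/s.
Outlet amounts (n = n₀ + ν ξ):
  C: 2437 − 2(327.6) = 1782
  A: 387.2 − 1(327.6) = 59.63
  B: 0 + 2(327.6) = 655.1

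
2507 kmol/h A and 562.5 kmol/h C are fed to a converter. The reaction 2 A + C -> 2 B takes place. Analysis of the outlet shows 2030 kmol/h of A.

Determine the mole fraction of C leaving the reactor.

For A: n = n₀ − 2ξ → 2030 = 2507 − 2ξ, giving ξ = 238.5 kmol/h.
Outlet amounts (n = n₀ + ν ξ):
  A: 2507 − 2(238.5) = 2030
  C: 562.5 − 1(238.5) = 324
  B: 0 + 2(238.5) = 477
Total out = 2831 kmol/h; y_C = 324 / 2831 = 0.1144.

0.114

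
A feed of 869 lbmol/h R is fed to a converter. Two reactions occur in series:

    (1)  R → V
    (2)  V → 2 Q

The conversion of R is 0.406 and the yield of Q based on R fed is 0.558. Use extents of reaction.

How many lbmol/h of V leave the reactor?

Conversion of R: R consumed = 1ξ₁ = 0.406 × 869 → ξ₁ = 352.8 lbmol/h.
Yield of Q: 2ξ₂ / 869 = 0.558 → ξ₂ = 242.5 lbmol/h.
Outlet amounts (n = n₀ + Σ ν·ξ):
  R: 869 − 1(352.8) = 516.2
  V: 0 + 1(352.8) − 1(242.5) = 110.4
  Q: 0 + 2(242.5) = 484.9

110 lbmol/h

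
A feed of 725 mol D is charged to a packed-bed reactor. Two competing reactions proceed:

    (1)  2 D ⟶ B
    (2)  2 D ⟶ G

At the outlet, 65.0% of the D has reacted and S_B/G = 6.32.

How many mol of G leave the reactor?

Conversion of D: D consumed = 0.65 × 725 = 471.2 mol = 2ξ₁ + 2ξ₂.
Selectivity: 1ξ₁ / (1ξ₂) = 6.32 → ξ₁ = 6.32 ξ₂.
Substitute: (2·6.32 + 2) ξ₂ = 471.2 → ξ₂ = 32.19 mol, ξ₁ = 203.4 mol.
Outlet amounts (n = n₀ + Σ ν·ξ):
  D: 725 − 2(203.4) − 2(32.19) = 253.7
  B: 0 + 1(203.4) = 203.4
  G: 0 + 1(32.19) = 32.19

32.2 mol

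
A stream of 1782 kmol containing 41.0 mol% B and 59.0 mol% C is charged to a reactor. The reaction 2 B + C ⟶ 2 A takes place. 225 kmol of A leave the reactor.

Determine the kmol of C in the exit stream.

939 kmol

For A: n = n₀ + 2ξ → 225 = 0 + 2ξ, giving ξ = 112.5 kmol.
Outlet amounts (n = n₀ + ν ξ):
  B: 730.6 − 2(112.5) = 505.6
  C: 1051 − 1(112.5) = 938.9
  A: 0 + 2(112.5) = 225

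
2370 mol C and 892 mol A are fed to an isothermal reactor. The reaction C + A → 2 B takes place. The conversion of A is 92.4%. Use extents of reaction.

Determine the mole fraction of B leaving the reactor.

0.505

A reacted = 0.924 × 892 = 824.2 mol; ν_A = −1, so ξ = 824.2/1 = 824.2 mol.
Outlet amounts (n = n₀ + ν ξ):
  C: 2370 − 1(824.2) = 1546
  A: 892 − 1(824.2) = 67.79
  B: 0 + 2(824.2) = 1648
Total out = 3262 mol; y_B = 1648 / 3262 = 0.5053.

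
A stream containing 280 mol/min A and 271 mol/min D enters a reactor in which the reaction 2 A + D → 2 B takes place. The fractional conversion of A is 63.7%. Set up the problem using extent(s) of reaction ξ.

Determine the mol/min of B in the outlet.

A reacted = 0.637 × 280 = 178.4 mol/min; ν_A = −2, so ξ = 178.4/2 = 89.18 mol/min.
Outlet amounts (n = n₀ + ν ξ):
  A: 280 − 2(89.18) = 101.6
  D: 271 − 1(89.18) = 181.8
  B: 0 + 2(89.18) = 178.4

178 mol/min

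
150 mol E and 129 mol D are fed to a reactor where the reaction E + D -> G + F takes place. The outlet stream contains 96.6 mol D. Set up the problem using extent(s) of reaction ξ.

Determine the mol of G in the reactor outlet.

For D: n = n₀ − 1ξ → 96.6 = 129 − 1ξ, giving ξ = 32.4 mol.
Outlet amounts (n = n₀ + ν ξ):
  E: 150 − 1(32.4) = 117.6
  D: 129 − 1(32.4) = 96.6
  G: 0 + 1(32.4) = 32.4
  F: 0 + 1(32.4) = 32.4

32.4 mol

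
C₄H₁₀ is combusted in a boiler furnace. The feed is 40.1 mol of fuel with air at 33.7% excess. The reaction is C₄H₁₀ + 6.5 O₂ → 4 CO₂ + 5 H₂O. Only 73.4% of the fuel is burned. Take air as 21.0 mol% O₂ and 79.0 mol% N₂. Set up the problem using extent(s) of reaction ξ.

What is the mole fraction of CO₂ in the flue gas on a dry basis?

Stoichiometric O₂ = 6.5 × 40.1 = 260.7 mol; O₂ fed = 260.7 × 1.337 = 348.5 mol.
N₂ fed = 348.5 × 79/21 = 1311 mol.
Fuel reacted = 0.734 × 40.1 → ξ = 29.43 mol.
Outlet (n = n₀ + ν ξ):
  C₄H₁₀: 40.1 − 1(29.43) = 10.67
  O₂: 348.5 − 6.5(29.43) = 157.2
  N₂: 1311 (inert)
  CO₂: 0 + 4(29.43) = 117.7
  H₂O: 0 + 5(29.43) = 147.2
Dry total = 1597 mol; y_CO₂ (dry) = 117.7 / 1597 = 0.07374.

0.0737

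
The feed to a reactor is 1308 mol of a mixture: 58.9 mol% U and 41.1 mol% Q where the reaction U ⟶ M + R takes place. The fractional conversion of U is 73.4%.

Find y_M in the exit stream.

U reacted = 0.734 × 770.4 = 565.5 mol; ν_U = −1, so ξ = 565.5/1 = 565.5 mol.
Outlet amounts (n = n₀ + ν ξ):
  U: 770.4 − 1(565.5) = 204.9
  M: 0 + 1(565.5) = 565.5
  R: 0 + 1(565.5) = 565.5
  Q: 537.6 (inert)
Total out = 1873 mol; y_M = 565.5 / 1873 = 0.3018.

0.302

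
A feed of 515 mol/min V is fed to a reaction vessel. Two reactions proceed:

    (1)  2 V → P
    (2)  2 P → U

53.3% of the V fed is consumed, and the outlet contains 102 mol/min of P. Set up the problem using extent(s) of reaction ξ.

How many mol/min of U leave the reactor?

Conversion of V: V consumed = 2ξ₁ = 0.533 × 515 → ξ₁ = 137.2 mol/min.
P balance: n_P = 0 + 1ξ₁ − 2ξ₂ = 102 → ξ₂ = (1·137.2 − 102)/2 = 17.62 mol/min.
Outlet amounts (n = n₀ + Σ ν·ξ):
  V: 515 − 2(137.2) = 240.5
  P: 0 + 1(137.2) − 2(17.62) = 102
  U: 0 + 1(17.62) = 17.62

17.6 mol/min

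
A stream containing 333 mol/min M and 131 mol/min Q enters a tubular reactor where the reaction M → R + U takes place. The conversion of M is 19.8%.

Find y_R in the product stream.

M reacted = 0.198 × 333 = 65.93 mol/min; ν_M = −1, so ξ = 65.93/1 = 65.93 mol/min.
Outlet amounts (n = n₀ + ν ξ):
  M: 333 − 1(65.93) = 267.1
  R: 0 + 1(65.93) = 65.93
  U: 0 + 1(65.93) = 65.93
  Q: 131 (inert)
Total out = 529.9 mol/min; y_R = 65.93 / 529.9 = 0.1244.

0.124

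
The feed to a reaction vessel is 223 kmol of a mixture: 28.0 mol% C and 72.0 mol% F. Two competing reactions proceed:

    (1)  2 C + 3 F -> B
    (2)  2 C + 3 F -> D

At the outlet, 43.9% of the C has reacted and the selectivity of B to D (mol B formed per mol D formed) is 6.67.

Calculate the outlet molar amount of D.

Conversion of C: C consumed = 0.439 × 62.44 = 27.41 kmol = 2ξ₁ + 2ξ₂.
Selectivity: 1ξ₁ / (1ξ₂) = 6.67 → ξ₁ = 6.67 ξ₂.
Substitute: (2·6.67 + 2) ξ₂ = 27.41 → ξ₂ = 1.787 kmol, ξ₁ = 11.92 kmol.
Outlet amounts (n = n₀ + Σ ν·ξ):
  C: 62.44 − 2(11.92) − 2(1.787) = 35.03
  F: 160.6 − 3(11.92) − 3(1.787) = 119.4
  B: 0 + 1(11.92) = 11.92
  D: 0 + 1(1.787) = 1.787

1.79 kmol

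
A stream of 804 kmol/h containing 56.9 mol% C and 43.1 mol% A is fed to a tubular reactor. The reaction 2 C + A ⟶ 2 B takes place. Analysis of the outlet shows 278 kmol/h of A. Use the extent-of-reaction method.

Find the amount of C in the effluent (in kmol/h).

320 kmol/h

For A: n = n₀ − 1ξ → 278 = 346.5 − 1ξ, giving ξ = 68.52 kmol/h.
Outlet amounts (n = n₀ + ν ξ):
  C: 457.5 − 2(68.52) = 320.4
  A: 346.5 − 1(68.52) = 278
  B: 0 + 2(68.52) = 137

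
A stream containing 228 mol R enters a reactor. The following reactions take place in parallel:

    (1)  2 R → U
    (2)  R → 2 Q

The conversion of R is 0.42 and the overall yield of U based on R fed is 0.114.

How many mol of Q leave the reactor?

87.6 mol

Yield of U: 1ξ₁ / 228 = 0.114 → ξ₁ = 25.99 mol.
Conversion of R: 2ξ₁ + 1ξ₂ = 0.42 × 228 = 95.76 → ξ₂ = 43.78 mol.
Outlet amounts (n = n₀ + Σ ν·ξ):
  R: 228 − 2(25.99) − 1(43.78) = 132.2
  U: 0 + 1(25.99) = 25.99
  Q: 0 + 2(43.78) = 87.55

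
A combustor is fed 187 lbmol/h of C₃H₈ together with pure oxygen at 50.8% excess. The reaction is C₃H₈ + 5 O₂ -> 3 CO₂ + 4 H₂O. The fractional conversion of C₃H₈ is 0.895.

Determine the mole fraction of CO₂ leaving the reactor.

0.285

Stoichiometric O₂ = 5 × 187 = 935 lbmol/h; O₂ fed = 935 × 1.508 = 1410 lbmol/h.
Fuel reacted = 0.895 × 187 → ξ = 167.4 lbmol/h.
Outlet (n = n₀ + ν ξ):
  C₃H₈: 187 − 1(167.4) = 19.63
  O₂: 1410 − 5(167.4) = 573.2
  CO₂: 0 + 3(167.4) = 502.1
  H₂O: 0 + 4(167.4) = 669.5
Total out = 1764 lbmol/h; y_CO₂ = 502.1 / 1764 = 0.2846.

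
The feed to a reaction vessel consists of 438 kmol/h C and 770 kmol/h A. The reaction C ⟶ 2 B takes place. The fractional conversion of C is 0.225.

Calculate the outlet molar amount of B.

197 kmol/h

C reacted = 0.225 × 438 = 98.55 kmol/h; ν_C = −1, so ξ = 98.55/1 = 98.55 kmol/h.
Outlet amounts (n = n₀ + ν ξ):
  C: 438 − 1(98.55) = 339.4
  B: 0 + 2(98.55) = 197.1
  A: 770 (inert)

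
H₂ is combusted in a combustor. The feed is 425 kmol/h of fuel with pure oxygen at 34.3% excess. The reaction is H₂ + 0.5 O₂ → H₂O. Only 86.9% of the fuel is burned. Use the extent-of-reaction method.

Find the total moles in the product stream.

526 kmol/h

Stoichiometric O₂ = 0.5 × 425 = 212.5 kmol/h; O₂ fed = 212.5 × 1.343 = 285.4 kmol/h.
Fuel reacted = 0.869 × 425 → ξ = 369.3 kmol/h.
Outlet (n = n₀ + ν ξ):
  H₂: 425 − 1(369.3) = 55.68
  O₂: 285.4 − 0.5(369.3) = 100.7
  H₂O: 0 + 1(369.3) = 369.3
Total out = 55.68 + 100.7 + 369.3 = 525.7 kmol/h.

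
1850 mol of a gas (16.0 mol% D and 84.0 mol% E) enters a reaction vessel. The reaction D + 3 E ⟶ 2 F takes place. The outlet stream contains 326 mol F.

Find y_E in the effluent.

0.699

For F: n = n₀ + 2ξ → 326 = 0 + 2ξ, giving ξ = 163 mol.
Outlet amounts (n = n₀ + ν ξ):
  D: 296 − 1(163) = 133
  E: 1554 − 3(163) = 1065
  F: 0 + 2(163) = 326
Total out = 1524 mol; y_E = 1065 / 1524 = 0.6988.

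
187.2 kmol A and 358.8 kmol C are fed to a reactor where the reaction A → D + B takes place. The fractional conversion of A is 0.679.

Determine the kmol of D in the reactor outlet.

127 kmol

A reacted = 0.679 × 187.2 = 127.1 kmol; ν_A = −1, so ξ = 127.1/1 = 127.1 kmol.
Outlet amounts (n = n₀ + ν ξ):
  A: 187.2 − 1(127.1) = 60.09
  D: 0 + 1(127.1) = 127.1
  B: 0 + 1(127.1) = 127.1
  C: 358.8 (inert)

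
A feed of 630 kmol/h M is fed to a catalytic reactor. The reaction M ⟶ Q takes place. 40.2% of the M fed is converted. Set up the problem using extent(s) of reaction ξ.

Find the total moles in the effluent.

630 kmol/h

M reacted = 0.402 × 630 = 253.3 kmol/h; ν_M = −1, so ξ = 253.3/1 = 253.3 kmol/h.
Outlet amounts (n = n₀ + ν ξ):
  M: 630 − 1(253.3) = 376.7
  Q: 0 + 1(253.3) = 253.3
Total out = 376.7 + 253.3 = 630 kmol/h.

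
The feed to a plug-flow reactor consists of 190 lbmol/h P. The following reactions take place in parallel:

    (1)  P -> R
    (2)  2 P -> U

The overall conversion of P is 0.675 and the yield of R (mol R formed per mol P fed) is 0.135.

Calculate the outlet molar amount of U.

Yield of R: 1ξ₁ / 190 = 0.135 → ξ₁ = 25.65 lbmol/h.
Conversion of P: 1ξ₁ + 2ξ₂ = 0.675 × 190 = 128.2 → ξ₂ = 51.3 lbmol/h.
Outlet amounts (n = n₀ + Σ ν·ξ):
  P: 190 − 1(25.65) − 2(51.3) = 61.75
  R: 0 + 1(25.65) = 25.65
  U: 0 + 1(51.3) = 51.3

51.3 lbmol/h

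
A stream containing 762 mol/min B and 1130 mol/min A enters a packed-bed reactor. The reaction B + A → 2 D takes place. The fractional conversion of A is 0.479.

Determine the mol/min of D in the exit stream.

1080 mol/min

A reacted = 0.479 × 1130 = 541.3 mol/min; ν_A = −1, so ξ = 541.3/1 = 541.3 mol/min.
Outlet amounts (n = n₀ + ν ξ):
  B: 762 − 1(541.3) = 220.7
  A: 1130 − 1(541.3) = 588.7
  D: 0 + 2(541.3) = 1083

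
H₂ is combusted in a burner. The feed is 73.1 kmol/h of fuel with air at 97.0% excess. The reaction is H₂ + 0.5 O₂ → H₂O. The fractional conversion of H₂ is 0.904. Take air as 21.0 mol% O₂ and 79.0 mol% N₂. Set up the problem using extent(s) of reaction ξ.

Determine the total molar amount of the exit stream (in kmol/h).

Stoichiometric O₂ = 0.5 × 73.1 = 36.55 kmol/h; O₂ fed = 36.55 × 1.970 = 72 kmol/h.
N₂ fed = 72 × 79/21 = 270.9 kmol/h.
Fuel reacted = 0.904 × 73.1 → ξ = 66.08 kmol/h.
Outlet (n = n₀ + ν ξ):
  H₂: 73.1 − 1(66.08) = 7.018
  O₂: 72 − 0.5(66.08) = 38.96
  N₂: 270.9 (inert)
  H₂O: 0 + 1(66.08) = 66.08
Total out = 7.018 + 38.96 + 270.9 + 66.08 = 382.9 kmol/h.

383 kmol/h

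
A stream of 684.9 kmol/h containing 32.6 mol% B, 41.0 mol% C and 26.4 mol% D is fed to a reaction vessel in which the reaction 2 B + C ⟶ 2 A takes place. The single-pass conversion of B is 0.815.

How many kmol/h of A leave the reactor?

182 kmol/h

B reacted = 0.815 × 223.3 = 182 kmol/h; ν_B = −2, so ξ = 182/2 = 90.99 kmol/h.
Outlet amounts (n = n₀ + ν ξ):
  B: 223.3 − 2(90.99) = 41.31
  C: 280.8 − 1(90.99) = 189.8
  A: 0 + 2(90.99) = 182
  D: 180.8 (inert)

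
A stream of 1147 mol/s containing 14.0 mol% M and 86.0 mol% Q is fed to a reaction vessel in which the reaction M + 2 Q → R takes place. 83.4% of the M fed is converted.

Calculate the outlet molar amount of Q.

719 mol/s

M reacted = 0.834 × 160.6 = 133.9 mol/s; ν_M = −1, so ξ = 133.9/1 = 133.9 mol/s.
Outlet amounts (n = n₀ + ν ξ):
  M: 160.6 − 1(133.9) = 26.66
  Q: 986.4 − 2(133.9) = 718.6
  R: 0 + 1(133.9) = 133.9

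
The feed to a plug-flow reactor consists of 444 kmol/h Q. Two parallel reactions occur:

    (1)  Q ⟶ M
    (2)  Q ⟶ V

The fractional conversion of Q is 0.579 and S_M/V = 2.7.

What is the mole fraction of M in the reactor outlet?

Conversion of Q: Q consumed = 0.579 × 444 = 257.1 kmol/h = 1ξ₁ + 1ξ₂.
Selectivity: 1ξ₁ / (1ξ₂) = 2.7 → ξ₁ = 2.7 ξ₂.
Substitute: (1·2.7 + 1) ξ₂ = 257.1 → ξ₂ = 69.48 kmol/h, ξ₁ = 187.6 kmol/h.
Outlet amounts (n = n₀ + Σ ν·ξ):
  Q: 444 − 1(187.6) − 1(69.48) = 186.9
  M: 0 + 1(187.6) = 187.6
  V: 0 + 1(69.48) = 69.48
Total out = 444 kmol/h; y_M = 187.6 / 444 = 0.4225.

0.423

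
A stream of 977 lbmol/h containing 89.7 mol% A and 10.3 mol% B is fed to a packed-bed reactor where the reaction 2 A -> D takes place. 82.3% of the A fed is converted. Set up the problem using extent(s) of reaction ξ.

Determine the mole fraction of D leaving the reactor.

A reacted = 0.823 × 876.4 = 721.3 lbmol/h; ν_A = −2, so ξ = 721.3/2 = 360.6 lbmol/h.
Outlet amounts (n = n₀ + ν ξ):
  A: 876.4 − 2(360.6) = 155.1
  D: 0 + 1(360.6) = 360.6
  B: 100.6 (inert)
Total out = 616.4 lbmol/h; y_D = 360.6 / 616.4 = 0.5851.

0.585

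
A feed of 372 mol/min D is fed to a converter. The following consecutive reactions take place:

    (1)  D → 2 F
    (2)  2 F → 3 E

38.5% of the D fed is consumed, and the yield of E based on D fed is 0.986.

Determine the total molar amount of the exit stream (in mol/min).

Conversion of D: D consumed = 1ξ₁ = 0.385 × 372 → ξ₁ = 143.2 mol/min.
Yield of E: 3ξ₂ / 372 = 0.986 → ξ₂ = 122.3 mol/min.
Outlet amounts (n = n₀ + Σ ν·ξ):
  D: 372 − 1(143.2) = 228.8
  F: 0 + 2(143.2) − 2(122.3) = 41.91
  E: 0 + 3(122.3) = 366.8
Total out = 228.8 + 41.91 + 366.8 = 637.5 mol/min.

637 mol/min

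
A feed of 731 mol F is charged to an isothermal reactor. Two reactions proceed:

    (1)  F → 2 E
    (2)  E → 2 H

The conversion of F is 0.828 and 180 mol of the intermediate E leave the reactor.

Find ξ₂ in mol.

ξ₂ = 1030 mol

Conversion of F: F consumed = 1ξ₁ = 0.828 × 731 → ξ₁ = 605.3 mol.
E balance: n_E = 0 + 2ξ₁ − 1ξ₂ = 180 → ξ₂ = (2·605.3 − 180)/1 = 1031 mol.
Outlet amounts (n = n₀ + Σ ν·ξ):
  F: 731 − 1(605.3) = 125.7
  E: 0 + 2(605.3) − 1(1031) = 180
  H: 0 + 2(1031) = 2061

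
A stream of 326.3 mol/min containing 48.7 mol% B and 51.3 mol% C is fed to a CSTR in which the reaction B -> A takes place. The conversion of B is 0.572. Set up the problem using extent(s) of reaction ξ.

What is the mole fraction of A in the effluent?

B reacted = 0.572 × 158.9 = 90.9 mol/min; ν_B = −1, so ξ = 90.9/1 = 90.9 mol/min.
Outlet amounts (n = n₀ + ν ξ):
  B: 158.9 − 1(90.9) = 68.01
  A: 0 + 1(90.9) = 90.9
  C: 167.4 (inert)
Total out = 326.3 mol/min; y_A = 90.9 / 326.3 = 0.2786.

0.279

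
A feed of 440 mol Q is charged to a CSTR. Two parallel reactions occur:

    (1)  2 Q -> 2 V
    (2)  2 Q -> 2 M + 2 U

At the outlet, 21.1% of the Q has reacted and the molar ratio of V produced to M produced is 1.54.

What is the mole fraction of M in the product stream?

Conversion of Q: Q consumed = 0.211 × 440 = 92.84 mol = 2ξ₁ + 2ξ₂.
Selectivity: 2ξ₁ / (2ξ₂) = 1.54 → ξ₁ = 1.54 ξ₂.
Substitute: (2·1.54 + 2) ξ₂ = 92.84 → ξ₂ = 18.28 mol, ξ₁ = 28.14 mol.
Outlet amounts (n = n₀ + Σ ν·ξ):
  Q: 440 − 2(28.14) − 2(18.28) = 347.2
  V: 0 + 2(28.14) = 56.29
  M: 0 + 2(18.28) = 36.55
  U: 0 + 2(18.28) = 36.55
Total out = 476.6 mol; y_M = 36.55 / 476.6 = 0.0767.

0.0767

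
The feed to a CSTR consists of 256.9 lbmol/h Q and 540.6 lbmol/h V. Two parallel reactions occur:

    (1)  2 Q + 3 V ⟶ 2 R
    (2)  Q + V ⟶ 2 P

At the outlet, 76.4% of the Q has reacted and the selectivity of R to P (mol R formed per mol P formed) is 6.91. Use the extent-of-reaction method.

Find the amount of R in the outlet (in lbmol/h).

183 lbmol/h

Conversion of Q: Q consumed = 0.764 × 256.9 = 196.3 lbmol/h = 2ξ₁ + 1ξ₂.
Selectivity: 2ξ₁ / (2ξ₂) = 6.91 → ξ₁ = 6.91 ξ₂.
Substitute: (2·6.91 + 1) ξ₂ = 196.3 → ξ₂ = 13.24 lbmol/h, ξ₁ = 91.51 lbmol/h.
Outlet amounts (n = n₀ + Σ ν·ξ):
  Q: 256.9 − 2(91.51) − 1(13.24) = 60.63
  V: 540.6 − 3(91.51) − 1(13.24) = 252.8
  R: 0 + 2(91.51) = 183
  P: 0 + 2(13.24) = 26.49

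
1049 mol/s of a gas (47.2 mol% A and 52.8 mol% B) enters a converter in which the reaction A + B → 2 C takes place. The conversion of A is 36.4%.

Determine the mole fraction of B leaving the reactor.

A reacted = 0.364 × 495.1 = 180.2 mol/s; ν_A = −1, so ξ = 180.2/1 = 180.2 mol/s.
Outlet amounts (n = n₀ + ν ξ):
  A: 495.1 − 1(180.2) = 314.9
  B: 553.9 − 1(180.2) = 373.6
  C: 0 + 2(180.2) = 360.5
Total out = 1049 mol/s; y_B = 373.6 / 1049 = 0.3562.

0.356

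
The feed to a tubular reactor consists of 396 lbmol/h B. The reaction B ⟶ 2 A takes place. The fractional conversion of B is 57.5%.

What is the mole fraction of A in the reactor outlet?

B reacted = 0.575 × 396 = 227.7 lbmol/h; ν_B = −1, so ξ = 227.7/1 = 227.7 lbmol/h.
Outlet amounts (n = n₀ + ν ξ):
  B: 396 − 1(227.7) = 168.3
  A: 0 + 2(227.7) = 455.4
Total out = 623.7 lbmol/h; y_A = 455.4 / 623.7 = 0.7302.

0.73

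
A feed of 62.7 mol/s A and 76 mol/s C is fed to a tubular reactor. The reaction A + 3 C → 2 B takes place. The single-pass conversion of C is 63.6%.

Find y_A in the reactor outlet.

0.438

C reacted = 0.636 × 76 = 48.34 mol/s; ν_C = −3, so ξ = 48.34/3 = 16.11 mol/s.
Outlet amounts (n = n₀ + ν ξ):
  A: 62.7 − 1(16.11) = 46.59
  C: 76 − 3(16.11) = 27.66
  B: 0 + 2(16.11) = 32.22
Total out = 106.5 mol/s; y_A = 46.59 / 106.5 = 0.4375.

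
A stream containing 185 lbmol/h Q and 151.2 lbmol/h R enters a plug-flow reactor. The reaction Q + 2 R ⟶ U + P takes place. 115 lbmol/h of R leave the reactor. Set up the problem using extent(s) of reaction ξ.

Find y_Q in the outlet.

For R: n = n₀ − 2ξ → 115 = 151.2 − 2ξ, giving ξ = 18.1 lbmol/h.
Outlet amounts (n = n₀ + ν ξ):
  Q: 185 − 1(18.1) = 166.9
  R: 151.2 − 2(18.1) = 115
  U: 0 + 1(18.1) = 18.1
  P: 0 + 1(18.1) = 18.1
Total out = 318.1 lbmol/h; y_Q = 166.9 / 318.1 = 0.5247.

0.525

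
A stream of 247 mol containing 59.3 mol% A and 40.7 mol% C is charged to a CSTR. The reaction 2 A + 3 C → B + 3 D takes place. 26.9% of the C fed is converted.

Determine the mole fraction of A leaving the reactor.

0.54

C reacted = 0.269 × 100.5 = 27.04 mol; ν_C = −3, so ξ = 27.04/3 = 9.014 mol.
Outlet amounts (n = n₀ + ν ξ):
  A: 146.5 − 2(9.014) = 128.4
  C: 100.5 − 3(9.014) = 73.49
  B: 0 + 1(9.014) = 9.014
  D: 0 + 3(9.014) = 27.04
Total out = 238 mol; y_A = 128.4 / 238 = 0.5397.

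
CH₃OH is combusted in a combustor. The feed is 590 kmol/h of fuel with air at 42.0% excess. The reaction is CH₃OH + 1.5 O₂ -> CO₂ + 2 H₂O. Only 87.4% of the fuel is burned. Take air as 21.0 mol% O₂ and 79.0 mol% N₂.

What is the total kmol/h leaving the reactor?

6830 kmol/h

Stoichiometric O₂ = 1.5 × 590 = 885 kmol/h; O₂ fed = 885 × 1.420 = 1257 kmol/h.
N₂ fed = 1257 × 79/21 = 4728 kmol/h.
Fuel reacted = 0.874 × 590 → ξ = 515.7 kmol/h.
Outlet (n = n₀ + ν ξ):
  CH₃OH: 590 − 1(515.7) = 74.34
  O₂: 1257 − 1.5(515.7) = 483.2
  N₂: 4728 (inert)
  CO₂: 0 + 1(515.7) = 515.7
  H₂O: 0 + 2(515.7) = 1031
Total out = 74.34 + 483.2 + 4728 + 515.7 + 1031 = 6832 kmol/h.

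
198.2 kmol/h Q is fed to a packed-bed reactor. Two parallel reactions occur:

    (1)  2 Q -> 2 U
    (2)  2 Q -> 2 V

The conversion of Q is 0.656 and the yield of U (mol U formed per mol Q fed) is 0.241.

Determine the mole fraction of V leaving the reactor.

0.415

Yield of U: 2ξ₁ / 198.2 = 0.241 → ξ₁ = 23.88 kmol/h.
Conversion of Q: 2ξ₁ + 2ξ₂ = 0.656 × 198.2 = 130 → ξ₂ = 41.13 kmol/h.
Outlet amounts (n = n₀ + Σ ν·ξ):
  Q: 198.2 − 2(23.88) − 2(41.13) = 68.18
  U: 0 + 2(23.88) = 47.77
  V: 0 + 2(41.13) = 82.25
Total out = 198.2 kmol/h; y_V = 82.25 / 198.2 = 0.415.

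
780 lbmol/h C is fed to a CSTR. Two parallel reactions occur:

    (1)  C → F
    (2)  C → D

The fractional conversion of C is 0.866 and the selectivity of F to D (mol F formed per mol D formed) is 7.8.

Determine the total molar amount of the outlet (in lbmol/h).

Conversion of C: C consumed = 0.866 × 780 = 675.5 lbmol/h = 1ξ₁ + 1ξ₂.
Selectivity: 1ξ₁ / (1ξ₂) = 7.8 → ξ₁ = 7.8 ξ₂.
Substitute: (1·7.8 + 1) ξ₂ = 675.5 → ξ₂ = 76.76 lbmol/h, ξ₁ = 598.7 lbmol/h.
Outlet amounts (n = n₀ + Σ ν·ξ):
  C: 780 − 1(598.7) − 1(76.76) = 104.5
  F: 0 + 1(598.7) = 598.7
  D: 0 + 1(76.76) = 76.76
Total out = 104.5 + 598.7 + 76.76 = 780 lbmol/h.

780 lbmol/h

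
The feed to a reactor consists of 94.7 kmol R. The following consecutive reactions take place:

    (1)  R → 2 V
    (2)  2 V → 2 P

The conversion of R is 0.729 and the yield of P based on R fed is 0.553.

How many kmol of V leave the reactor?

Conversion of R: R consumed = 1ξ₁ = 0.729 × 94.7 → ξ₁ = 69.04 kmol.
Yield of P: 2ξ₂ / 94.7 = 0.553 → ξ₂ = 26.18 kmol.
Outlet amounts (n = n₀ + Σ ν·ξ):
  R: 94.7 − 1(69.04) = 25.66
  V: 0 + 2(69.04) − 2(26.18) = 85.7
  P: 0 + 2(26.18) = 52.37

85.7 kmol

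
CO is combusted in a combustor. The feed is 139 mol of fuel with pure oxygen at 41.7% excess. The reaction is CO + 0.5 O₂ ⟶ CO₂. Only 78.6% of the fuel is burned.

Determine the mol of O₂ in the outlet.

43.9 mol

Stoichiometric O₂ = 0.5 × 139 = 69.5 mol; O₂ fed = 69.5 × 1.417 = 98.48 mol.
Fuel reacted = 0.786 × 139 → ξ = 109.3 mol.
Outlet (n = n₀ + ν ξ):
  CO: 139 − 1(109.3) = 29.75
  O₂: 98.48 − 0.5(109.3) = 43.85
  CO₂: 0 + 1(109.3) = 109.3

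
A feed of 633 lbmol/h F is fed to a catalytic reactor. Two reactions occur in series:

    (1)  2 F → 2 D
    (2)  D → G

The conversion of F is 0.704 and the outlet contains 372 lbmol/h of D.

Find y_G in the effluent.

0.116

Conversion of F: F consumed = 2ξ₁ = 0.704 × 633 → ξ₁ = 222.8 lbmol/h.
D balance: n_D = 0 + 2ξ₁ − 1ξ₂ = 372 → ξ₂ = (2·222.8 − 372)/1 = 73.63 lbmol/h.
Outlet amounts (n = n₀ + Σ ν·ξ):
  F: 633 − 2(222.8) = 187.4
  D: 0 + 2(222.8) − 1(73.63) = 372
  G: 0 + 1(73.63) = 73.63
Total out = 633 lbmol/h; y_G = 73.63 / 633 = 0.1163.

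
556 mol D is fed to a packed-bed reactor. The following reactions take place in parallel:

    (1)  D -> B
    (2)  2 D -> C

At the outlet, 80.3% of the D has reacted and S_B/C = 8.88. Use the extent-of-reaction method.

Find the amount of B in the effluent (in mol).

Conversion of D: D consumed = 0.803 × 556 = 446.5 mol = 1ξ₁ + 2ξ₂.
Selectivity: 1ξ₁ / (1ξ₂) = 8.88 → ξ₁ = 8.88 ξ₂.
Substitute: (1·8.88 + 2) ξ₂ = 446.5 → ξ₂ = 41.04 mol, ξ₁ = 364.4 mol.
Outlet amounts (n = n₀ + Σ ν·ξ):
  D: 556 − 1(364.4) − 2(41.04) = 109.5
  B: 0 + 1(364.4) = 364.4
  C: 0 + 1(41.04) = 41.04

364 mol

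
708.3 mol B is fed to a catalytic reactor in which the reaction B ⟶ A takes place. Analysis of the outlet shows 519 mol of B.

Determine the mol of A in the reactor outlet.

For B: n = n₀ − 1ξ → 519 = 708.3 − 1ξ, giving ξ = 189.3 mol.
Outlet amounts (n = n₀ + ν ξ):
  B: 708.3 − 1(189.3) = 519
  A: 0 + 1(189.3) = 189.3

189 mol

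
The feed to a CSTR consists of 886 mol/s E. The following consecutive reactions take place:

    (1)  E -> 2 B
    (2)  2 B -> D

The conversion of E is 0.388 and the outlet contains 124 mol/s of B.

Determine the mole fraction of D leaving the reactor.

0.297

Conversion of E: E consumed = 1ξ₁ = 0.388 × 886 → ξ₁ = 343.8 mol/s.
B balance: n_B = 0 + 2ξ₁ − 2ξ₂ = 124 → ξ₂ = (2·343.8 − 124)/2 = 281.8 mol/s.
Outlet amounts (n = n₀ + Σ ν·ξ):
  E: 886 − 1(343.8) = 542.2
  B: 0 + 2(343.8) − 2(281.8) = 124
  D: 0 + 1(281.8) = 281.8
Total out = 948 mol/s; y_D = 281.8 / 948 = 0.2972.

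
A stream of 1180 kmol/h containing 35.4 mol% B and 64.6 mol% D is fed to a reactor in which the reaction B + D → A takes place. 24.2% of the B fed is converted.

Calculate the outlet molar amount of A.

B reacted = 0.242 × 417.7 = 101.1 kmol/h; ν_B = −1, so ξ = 101.1/1 = 101.1 kmol/h.
Outlet amounts (n = n₀ + ν ξ):
  B: 417.7 − 1(101.1) = 316.6
  D: 762.3 − 1(101.1) = 661.2
  A: 0 + 1(101.1) = 101.1

101 kmol/h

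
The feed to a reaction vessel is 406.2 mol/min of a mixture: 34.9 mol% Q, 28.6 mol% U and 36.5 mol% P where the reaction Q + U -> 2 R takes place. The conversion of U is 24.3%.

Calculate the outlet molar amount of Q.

114 mol/min

U reacted = 0.243 × 116.2 = 28.23 mol/min; ν_U = −1, so ξ = 28.23/1 = 28.23 mol/min.
Outlet amounts (n = n₀ + ν ξ):
  Q: 141.8 − 1(28.23) = 113.5
  U: 116.2 − 1(28.23) = 87.94
  R: 0 + 2(28.23) = 56.46
  P: 148.3 (inert)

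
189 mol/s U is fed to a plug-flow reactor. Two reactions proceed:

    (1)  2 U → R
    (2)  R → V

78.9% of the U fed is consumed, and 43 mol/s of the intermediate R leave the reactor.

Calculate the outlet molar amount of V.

31.6 mol/s

Conversion of U: U consumed = 2ξ₁ = 0.789 × 189 → ξ₁ = 74.56 mol/s.
R balance: n_R = 0 + 1ξ₁ − 1ξ₂ = 43 → ξ₂ = (1·74.56 − 43)/1 = 31.56 mol/s.
Outlet amounts (n = n₀ + Σ ν·ξ):
  U: 189 − 2(74.56) = 39.88
  R: 0 + 1(74.56) − 1(31.56) = 43
  V: 0 + 1(31.56) = 31.56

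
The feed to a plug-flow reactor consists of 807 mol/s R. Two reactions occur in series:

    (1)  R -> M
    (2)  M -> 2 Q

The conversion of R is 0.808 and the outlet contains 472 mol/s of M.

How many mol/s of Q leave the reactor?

Conversion of R: R consumed = 1ξ₁ = 0.808 × 807 → ξ₁ = 652.1 mol/s.
M balance: n_M = 0 + 1ξ₁ − 1ξ₂ = 472 → ξ₂ = (1·652.1 − 472)/1 = 180.1 mol/s.
Outlet amounts (n = n₀ + Σ ν·ξ):
  R: 807 − 1(652.1) = 154.9
  M: 0 + 1(652.1) − 1(180.1) = 472
  Q: 0 + 2(180.1) = 360.1

360 mol/s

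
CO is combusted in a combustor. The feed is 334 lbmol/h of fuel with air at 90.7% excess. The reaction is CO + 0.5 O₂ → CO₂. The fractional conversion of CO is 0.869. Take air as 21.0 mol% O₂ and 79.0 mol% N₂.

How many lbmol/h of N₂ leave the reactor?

1200 lbmol/h

Stoichiometric O₂ = 0.5 × 334 = 167 lbmol/h; O₂ fed = 167 × 1.907 = 318.5 lbmol/h.
N₂ fed = 318.5 × 79/21 = 1198 lbmol/h.
Fuel reacted = 0.869 × 334 → ξ = 290.2 lbmol/h.
Outlet (n = n₀ + ν ξ):
  CO: 334 − 1(290.2) = 43.75
  O₂: 318.5 − 0.5(290.2) = 173.3
  N₂: 1198 (inert)
  CO₂: 0 + 1(290.2) = 290.2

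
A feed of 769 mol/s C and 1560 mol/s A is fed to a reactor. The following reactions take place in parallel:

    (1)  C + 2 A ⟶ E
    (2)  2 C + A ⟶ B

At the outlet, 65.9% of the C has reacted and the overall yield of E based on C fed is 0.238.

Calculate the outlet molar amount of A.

Yield of E: 1ξ₁ / 769 = 0.238 → ξ₁ = 183 mol/s.
Conversion of C: 1ξ₁ + 2ξ₂ = 0.659 × 769 = 506.8 → ξ₂ = 161.9 mol/s.
Outlet amounts (n = n₀ + Σ ν·ξ):
  C: 769 − 1(183) − 2(161.9) = 262.2
  A: 1560 − 2(183) − 1(161.9) = 1032
  E: 0 + 1(183) = 183
  B: 0 + 1(161.9) = 161.9

1030 mol/s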